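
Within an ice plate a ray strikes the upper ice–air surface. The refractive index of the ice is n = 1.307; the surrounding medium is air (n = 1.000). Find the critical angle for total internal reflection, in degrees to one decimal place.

49.9°

sin θ_c = n_air / n = 1.000 / 1.307 = 0.7651.
θ_c = arcsin(0.7651) = 49.92°.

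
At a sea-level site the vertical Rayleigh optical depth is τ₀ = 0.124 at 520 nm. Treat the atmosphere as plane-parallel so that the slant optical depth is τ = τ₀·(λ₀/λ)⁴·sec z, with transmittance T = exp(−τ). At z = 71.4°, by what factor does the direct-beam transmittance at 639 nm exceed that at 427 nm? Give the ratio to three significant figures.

Airmass: sec 71.4° = 3.1352.
τ(639 nm) = 0.124 × (520/639)⁴ × 3.1352 = 0.124 × 0.4385 × 3.1352 = 0.1705.
τ(427 nm) = 0.124 × (520/427)⁴ × 3.1352 = 0.124 × 2.1994 × 3.1352 = 0.8550.
T(639)/T(427) = exp(τ_B − τ_A) = exp(0.6846) = 1.9829.

1.98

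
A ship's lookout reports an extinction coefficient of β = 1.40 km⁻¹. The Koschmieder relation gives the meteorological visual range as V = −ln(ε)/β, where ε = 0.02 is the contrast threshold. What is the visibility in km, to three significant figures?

V = −ln(0.02) / 1.40 = 3.912 / 1.40 = 2.7943 km.

2.79 km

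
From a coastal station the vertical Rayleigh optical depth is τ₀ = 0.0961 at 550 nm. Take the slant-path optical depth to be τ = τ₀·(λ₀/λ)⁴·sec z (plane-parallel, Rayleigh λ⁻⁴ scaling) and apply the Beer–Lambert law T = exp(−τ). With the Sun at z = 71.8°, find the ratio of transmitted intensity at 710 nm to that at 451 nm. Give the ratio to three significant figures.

1.77

Airmass: sec 71.8° = 3.2017.
τ(710 nm) = 0.0961 × (550/710)⁴ × 3.2017 = 0.0961 × 0.3601 × 3.2017 = 0.1108.
τ(451 nm) = 0.0961 × (550/451)⁴ × 3.2017 = 0.0961 × 2.2118 × 3.2017 = 0.6805.
T(710)/T(451) = exp(τ_B − τ_A) = exp(0.5697) = 1.7678.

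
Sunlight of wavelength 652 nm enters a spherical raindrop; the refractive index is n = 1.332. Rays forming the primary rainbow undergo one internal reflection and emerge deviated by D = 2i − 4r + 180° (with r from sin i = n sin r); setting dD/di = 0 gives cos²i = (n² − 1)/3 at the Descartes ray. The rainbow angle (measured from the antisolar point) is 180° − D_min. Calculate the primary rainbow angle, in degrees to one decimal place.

cos²i = (1.77422 − 1)/3 = 0.25807; i = arccos(0.50801) = 59.469°.
sin r = sin 59.469°/1.332 = 0.64666; r = 40.290°.
D_min = 2·59.469° − 4·40.290° + 180° = 137.776°.
Rainbow angle = 180° − D_min = 42.224°.

42.2°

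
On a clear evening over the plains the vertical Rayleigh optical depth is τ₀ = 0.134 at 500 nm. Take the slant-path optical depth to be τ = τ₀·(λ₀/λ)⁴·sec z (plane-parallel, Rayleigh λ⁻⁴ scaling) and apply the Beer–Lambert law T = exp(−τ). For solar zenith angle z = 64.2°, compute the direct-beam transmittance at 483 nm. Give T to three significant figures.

0.702

sec 64.2° = 2.2976.
τ = 0.134 × (500/483)⁴ × 2.2976 = 0.134 × 1.1484 × 2.2976 = 0.3536.
T = exp(−0.3536) = 0.7022.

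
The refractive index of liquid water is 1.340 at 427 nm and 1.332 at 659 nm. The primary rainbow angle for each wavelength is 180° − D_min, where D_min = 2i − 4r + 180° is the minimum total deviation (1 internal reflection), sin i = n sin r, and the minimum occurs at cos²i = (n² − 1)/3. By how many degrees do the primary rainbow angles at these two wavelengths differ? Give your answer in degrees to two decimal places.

At 427 nm (n = 1.340): cos²i = 0.26520 → i = 59.004°, r = 39.770°, D_min = 138.929°, rainbow angle = 41.071°.
At 659 nm (n = 1.332): cos²i = 0.25807 → i = 59.469°, r = 40.290°, D_min = 137.776°, rainbow angle = 42.224°.
Angular width = |41.071° − 42.224°| = 1.153°.

1.15°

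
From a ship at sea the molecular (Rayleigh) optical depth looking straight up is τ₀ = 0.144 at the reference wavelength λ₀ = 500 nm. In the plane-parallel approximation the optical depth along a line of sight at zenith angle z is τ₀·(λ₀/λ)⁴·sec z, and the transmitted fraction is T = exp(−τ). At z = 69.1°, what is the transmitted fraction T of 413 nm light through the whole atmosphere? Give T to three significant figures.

0.420

sec 69.1° = 2.8032.
τ = 0.144 × (500/413)⁴ × 2.8032 = 0.144 × 2.1482 × 2.8032 = 0.8671.
T = exp(−0.8671) = 0.4201.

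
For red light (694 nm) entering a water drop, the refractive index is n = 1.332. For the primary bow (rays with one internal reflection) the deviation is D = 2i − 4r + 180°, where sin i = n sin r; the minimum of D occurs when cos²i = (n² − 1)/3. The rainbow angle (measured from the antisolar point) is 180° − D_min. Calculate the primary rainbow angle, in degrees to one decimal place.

42.2°

cos²i = (1.77422 − 1)/3 = 0.25807; i = arccos(0.50801) = 59.469°.
sin r = sin 59.469°/1.332 = 0.64666; r = 40.290°.
D_min = 2·59.469° − 4·40.290° + 180° = 137.776°.
Rainbow angle = 180° − D_min = 42.224°.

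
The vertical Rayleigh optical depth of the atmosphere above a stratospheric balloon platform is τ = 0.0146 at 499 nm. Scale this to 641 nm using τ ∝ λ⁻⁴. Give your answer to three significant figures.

τ(641 nm) = τ(499 nm) × (499/641)⁴ = 0.0146 × (0.7785)⁴ = 0.0146 × 0.3673 = 0.0054.

0.00536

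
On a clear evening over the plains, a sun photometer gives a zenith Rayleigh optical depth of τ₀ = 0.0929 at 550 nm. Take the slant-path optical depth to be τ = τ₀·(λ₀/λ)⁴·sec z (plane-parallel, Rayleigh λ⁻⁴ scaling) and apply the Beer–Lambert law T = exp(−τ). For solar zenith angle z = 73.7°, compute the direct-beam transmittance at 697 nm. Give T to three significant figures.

0.880

sec 73.7° = 3.5629.
τ = 0.0929 × (550/697)⁴ × 3.5629 = 0.0929 × 0.3877 × 3.5629 = 0.1283.
T = exp(−0.1283) = 0.8796.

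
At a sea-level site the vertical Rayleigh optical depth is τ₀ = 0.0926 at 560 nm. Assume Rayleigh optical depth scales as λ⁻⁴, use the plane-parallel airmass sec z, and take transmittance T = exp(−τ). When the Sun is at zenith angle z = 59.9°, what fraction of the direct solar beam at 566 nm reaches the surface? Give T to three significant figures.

sec 59.9° = 1.9940.
τ = 0.0926 × (560/566)⁴ × 1.9940 = 0.0926 × 0.9583 × 1.9940 = 0.1769.
T = exp(−0.1769) = 0.8378.

0.838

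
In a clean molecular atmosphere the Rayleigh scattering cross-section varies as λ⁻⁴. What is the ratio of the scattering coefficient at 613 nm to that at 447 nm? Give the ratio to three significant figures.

0.283

Rayleigh scattering ∝ λ⁻⁴, so the ratio of coefficients is the inverse fourth power of the wavelength ratio.
σ(613)/σ(447) = (447/613)⁴ = (0.7292)⁴ = 0.2827.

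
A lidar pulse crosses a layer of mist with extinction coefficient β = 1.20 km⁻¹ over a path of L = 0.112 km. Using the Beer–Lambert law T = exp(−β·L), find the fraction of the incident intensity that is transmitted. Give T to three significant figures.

τ = β·L = 1.20 × 0.112 = 0.1344.
T = exp(−0.1344) = 0.8742.

0.874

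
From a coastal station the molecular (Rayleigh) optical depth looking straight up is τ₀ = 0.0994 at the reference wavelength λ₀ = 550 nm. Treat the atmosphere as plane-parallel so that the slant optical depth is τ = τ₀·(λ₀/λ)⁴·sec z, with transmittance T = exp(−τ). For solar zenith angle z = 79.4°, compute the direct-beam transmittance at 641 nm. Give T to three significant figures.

0.746

sec 79.4° = 5.4362.
τ = 0.0994 × (550/641)⁴ × 5.4362 = 0.0994 × 0.5420 × 5.4362 = 0.2929.
T = exp(−0.2929) = 0.7461.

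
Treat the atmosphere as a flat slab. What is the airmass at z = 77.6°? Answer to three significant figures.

4.66

X = sec z = 1/cos 77.6° = 1/0.2147 = 4.6569.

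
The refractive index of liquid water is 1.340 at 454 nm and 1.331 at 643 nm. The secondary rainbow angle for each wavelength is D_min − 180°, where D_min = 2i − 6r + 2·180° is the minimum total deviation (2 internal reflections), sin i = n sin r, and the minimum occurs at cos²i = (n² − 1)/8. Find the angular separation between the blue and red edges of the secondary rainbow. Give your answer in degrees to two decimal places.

2.34°

At 454 nm (n = 1.340): cos²i = 0.09945 → i = 71.618°, r = 45.088°, D_min = 232.709°, rainbow angle = 52.709°.
At 643 nm (n = 1.331): cos²i = 0.09645 → i = 71.907°, r = 45.575°, D_min = 230.365°, rainbow angle = 50.365°.
Angular width = |52.709° − 50.365°| = 2.344°.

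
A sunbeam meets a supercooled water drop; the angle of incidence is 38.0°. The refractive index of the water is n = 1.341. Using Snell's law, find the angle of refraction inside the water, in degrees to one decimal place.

27.3°

Snell: sin θ_r = sin θ_i / n = sin 38.0° / 1.341 = 0.6157 / 1.341 = 0.4591.
θ_r = arcsin(0.4591) = 27.33°.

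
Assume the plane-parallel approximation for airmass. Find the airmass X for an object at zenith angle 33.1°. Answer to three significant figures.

1.19

X = sec z = 1/cos 33.1° = 1/0.8377 = 1.1937.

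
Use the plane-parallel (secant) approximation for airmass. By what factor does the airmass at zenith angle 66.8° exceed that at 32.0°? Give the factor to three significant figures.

2.15

X(66.8°)/X(32.0°) = sec 66.8° / sec 32.0° = cos 32.0° / cos 66.8° = 0.8480/0.3939 = 2.1527.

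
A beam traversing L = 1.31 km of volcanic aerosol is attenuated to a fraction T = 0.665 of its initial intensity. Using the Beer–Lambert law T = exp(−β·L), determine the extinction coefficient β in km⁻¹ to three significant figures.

Beer–Lambert: T = exp(−βL) ⇒ β = −ln(T)/L = −ln(0.665)/1.31 = 0.4080/1.31 = 0.3114 km⁻¹.

0.311 km⁻¹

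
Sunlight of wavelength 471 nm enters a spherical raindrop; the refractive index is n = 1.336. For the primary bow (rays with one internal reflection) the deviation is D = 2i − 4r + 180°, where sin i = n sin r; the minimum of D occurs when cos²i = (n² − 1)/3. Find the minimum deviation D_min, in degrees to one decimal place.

138.4°

cos²i = (1.78490 − 1)/3 = 0.26163; i = arccos(0.51150) = 59.236°.
sin r = sin 59.236°/1.336 = 0.64318; r = 40.029°.
D_min = 2·59.236° − 4·40.029° + 180° = 138.356°.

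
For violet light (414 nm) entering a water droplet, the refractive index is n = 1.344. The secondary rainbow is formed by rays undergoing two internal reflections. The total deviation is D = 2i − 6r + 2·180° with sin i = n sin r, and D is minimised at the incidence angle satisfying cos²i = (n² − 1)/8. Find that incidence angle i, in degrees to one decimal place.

71.5°

cos²i = (1.344² − 1)/8 = (1.80634 − 1)/8 = 0.10079.
cos i = 0.31748, so i = 71.490°.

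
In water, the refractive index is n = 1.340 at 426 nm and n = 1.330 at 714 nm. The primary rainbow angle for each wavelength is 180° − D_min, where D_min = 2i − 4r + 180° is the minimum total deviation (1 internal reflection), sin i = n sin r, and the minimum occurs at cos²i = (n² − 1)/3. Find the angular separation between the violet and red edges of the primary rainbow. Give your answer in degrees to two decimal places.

1.45°

At 426 nm (n = 1.340): cos²i = 0.26520 → i = 59.004°, r = 39.770°, D_min = 138.929°, rainbow angle = 41.071°.
At 714 nm (n = 1.330): cos²i = 0.25630 → i = 59.585°, r = 40.422°, D_min = 137.484°, rainbow angle = 42.516°.
Angular width = |41.071° − 42.516°| = 1.445°.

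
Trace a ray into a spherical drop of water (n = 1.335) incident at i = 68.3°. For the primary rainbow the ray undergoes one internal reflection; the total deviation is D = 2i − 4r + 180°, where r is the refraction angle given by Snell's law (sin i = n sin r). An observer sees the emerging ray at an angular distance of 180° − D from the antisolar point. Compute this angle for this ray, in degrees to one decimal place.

sin r = sin 68.3° / 1.335 = 0.9291/1.335 = 0.6960; r = 44.11°.
D = 2·68.3° − 4·44.11° + 180° = 136.60° − 176.42° + 180° = 140.18°.
Angle from antisolar point = 180° − D = 39.82°.

39.8°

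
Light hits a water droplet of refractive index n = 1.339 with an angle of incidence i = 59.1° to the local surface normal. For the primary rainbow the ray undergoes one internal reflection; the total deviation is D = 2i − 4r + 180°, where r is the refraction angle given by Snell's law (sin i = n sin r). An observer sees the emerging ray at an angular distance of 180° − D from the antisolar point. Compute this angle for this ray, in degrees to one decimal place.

41.2°

sin r = sin 59.1° / 1.339 = 0.8581/1.339 = 0.6408; r = 39.85°.
D = 2·59.1° − 4·39.85° + 180° = 118.20° − 159.41° + 180° = 138.79°.
Angle from antisolar point = 180° − D = 41.21°.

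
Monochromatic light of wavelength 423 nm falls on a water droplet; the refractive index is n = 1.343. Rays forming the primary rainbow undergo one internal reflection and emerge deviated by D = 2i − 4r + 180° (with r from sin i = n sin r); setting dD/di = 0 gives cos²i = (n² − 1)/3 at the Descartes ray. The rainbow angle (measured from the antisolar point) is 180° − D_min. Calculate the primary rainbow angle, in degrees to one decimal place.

cos²i = (1.80365 − 1)/3 = 0.26788; i = arccos(0.51757) = 58.830°.
sin r = sin 58.830°/1.343 = 0.63711; r = 39.577°.
D_min = 2·58.830° − 4·39.577° + 180° = 139.354°.
Rainbow angle = 180° − D_min = 40.646°.

40.6°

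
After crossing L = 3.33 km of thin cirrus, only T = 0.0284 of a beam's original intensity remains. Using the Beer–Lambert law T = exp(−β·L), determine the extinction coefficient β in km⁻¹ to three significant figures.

Beer–Lambert: T = exp(−βL) ⇒ β = −ln(T)/L = −ln(0.0284)/3.33 = 3.5614/3.33 = 1.069 km⁻¹.

1.07 km⁻¹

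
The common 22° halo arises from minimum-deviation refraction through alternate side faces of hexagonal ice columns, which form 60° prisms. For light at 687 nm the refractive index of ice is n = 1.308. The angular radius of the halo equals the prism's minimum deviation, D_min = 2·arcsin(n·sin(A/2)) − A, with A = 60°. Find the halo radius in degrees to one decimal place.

n·sin(A/2) = 1.308 × sin 30° = 1.308 × 0.5000 = 0.6540.
D_min = 2·arcsin(0.6540) − 60° = 2 × 40.844° − 60° = 21.688°.

21.7°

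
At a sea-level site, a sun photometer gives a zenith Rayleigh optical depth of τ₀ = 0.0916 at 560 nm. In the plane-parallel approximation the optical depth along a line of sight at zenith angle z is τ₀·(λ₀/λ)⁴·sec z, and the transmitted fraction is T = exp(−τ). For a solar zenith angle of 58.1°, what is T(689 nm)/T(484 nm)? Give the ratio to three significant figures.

Airmass: sec 58.1° = 1.8924.
τ(689 nm) = 0.0916 × (560/689)⁴ × 1.8924 = 0.0916 × 0.4364 × 1.8924 = 0.0756.
τ(484 nm) = 0.0916 × (560/484)⁴ × 1.8924 = 0.0916 × 1.7921 × 1.8924 = 0.3107.
T(689)/T(484) = exp(τ_B − τ_A) = exp(0.2350) = 1.2649.

1.26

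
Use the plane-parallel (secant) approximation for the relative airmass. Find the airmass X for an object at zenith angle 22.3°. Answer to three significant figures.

1.08

X = sec z = 1/cos 22.3° = 1/0.9252 = 1.0808.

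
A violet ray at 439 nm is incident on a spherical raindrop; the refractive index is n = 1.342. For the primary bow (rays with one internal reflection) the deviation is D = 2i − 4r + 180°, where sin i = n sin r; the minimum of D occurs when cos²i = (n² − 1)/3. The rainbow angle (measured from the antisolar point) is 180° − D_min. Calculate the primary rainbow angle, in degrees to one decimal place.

40.8°

cos²i = (1.80096 − 1)/3 = 0.26699; i = arccos(0.51671) = 58.888°.
sin r = sin 58.888°/1.342 = 0.63797; r = 39.641°.
D_min = 2·58.888° − 4·39.641° + 180° = 139.213°.
Rainbow angle = 180° − D_min = 40.787°.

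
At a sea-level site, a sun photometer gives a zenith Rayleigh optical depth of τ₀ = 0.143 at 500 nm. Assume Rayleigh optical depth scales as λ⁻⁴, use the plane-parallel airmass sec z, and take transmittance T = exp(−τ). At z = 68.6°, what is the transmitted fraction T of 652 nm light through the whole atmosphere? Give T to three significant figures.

sec 68.6° = 2.7407.
τ = 0.143 × (500/652)⁴ × 2.7407 = 0.143 × 0.3459 × 2.7407 = 0.1355.
T = exp(−0.1355) = 0.8732.

0.873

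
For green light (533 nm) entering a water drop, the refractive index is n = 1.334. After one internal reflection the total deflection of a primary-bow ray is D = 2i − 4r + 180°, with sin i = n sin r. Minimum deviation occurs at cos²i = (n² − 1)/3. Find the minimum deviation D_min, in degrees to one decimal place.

138.1°

cos²i = (1.77956 − 1)/3 = 0.25985; i = arccos(0.50976) = 59.352°.
sin r = sin 59.352°/1.334 = 0.64492; r = 40.159°.
D_min = 2·59.352° − 4·40.159° + 180° = 138.067°.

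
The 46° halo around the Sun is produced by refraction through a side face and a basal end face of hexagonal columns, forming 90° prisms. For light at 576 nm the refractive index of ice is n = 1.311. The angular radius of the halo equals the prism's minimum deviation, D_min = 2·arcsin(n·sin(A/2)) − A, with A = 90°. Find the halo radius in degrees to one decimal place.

45.9°

n·sin(A/2) = 1.311 × sin 45° = 1.311 × 0.7071 = 0.9270.
D_min = 2·arcsin(0.9270) − 90° = 2 × 67.974° − 90° = 45.949°.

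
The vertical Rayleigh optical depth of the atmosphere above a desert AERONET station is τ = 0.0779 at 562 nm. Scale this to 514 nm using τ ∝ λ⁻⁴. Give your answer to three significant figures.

τ(514 nm) = τ(562 nm) × (562/514)⁴ = 0.0779 × (1.0934)⁴ = 0.0779 × 1.4292 = 0.1113.

0.111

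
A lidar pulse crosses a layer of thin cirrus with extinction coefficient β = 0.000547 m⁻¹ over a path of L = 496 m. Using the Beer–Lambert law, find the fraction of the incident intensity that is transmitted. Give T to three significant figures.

τ = β·L = 0.000547 × 496 = 0.2713.
T = exp(−0.2713) = 0.7624.

0.762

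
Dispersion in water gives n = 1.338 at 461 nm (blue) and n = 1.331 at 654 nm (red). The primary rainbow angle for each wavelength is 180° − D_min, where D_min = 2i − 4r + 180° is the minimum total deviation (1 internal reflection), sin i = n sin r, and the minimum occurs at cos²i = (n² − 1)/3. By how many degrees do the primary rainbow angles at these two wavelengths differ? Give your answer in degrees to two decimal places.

1.01°

At 461 nm (n = 1.338): cos²i = 0.26341 → i = 59.120°, r = 39.899°, D_min = 138.643°, rainbow angle = 41.357°.
At 654 nm (n = 1.331): cos²i = 0.25719 → i = 59.527°, r = 40.356°, D_min = 137.630°, rainbow angle = 42.370°.
Angular width = |41.357° − 42.370°| = 1.013°.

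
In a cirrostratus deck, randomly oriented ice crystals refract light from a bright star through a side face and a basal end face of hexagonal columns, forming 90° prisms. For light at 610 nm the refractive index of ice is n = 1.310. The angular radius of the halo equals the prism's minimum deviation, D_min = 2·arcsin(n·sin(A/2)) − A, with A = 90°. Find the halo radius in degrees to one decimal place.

45.7°

n·sin(A/2) = 1.310 × sin 45° = 1.310 × 0.7071 = 0.9263.
D_min = 2·arcsin(0.9263) − 90° = 2 × 67.867° − 90° = 45.733°.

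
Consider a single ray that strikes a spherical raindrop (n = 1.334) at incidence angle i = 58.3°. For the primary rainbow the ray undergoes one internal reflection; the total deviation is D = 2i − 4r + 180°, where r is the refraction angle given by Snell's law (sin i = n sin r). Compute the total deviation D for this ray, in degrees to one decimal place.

138.1°

sin r = sin 58.3° / 1.334 = 0.8508/1.334 = 0.6378; r = 39.63°.
D = 2·58.3° − 4·39.63° + 180° = 116.60° − 158.51° + 180° = 138.09°.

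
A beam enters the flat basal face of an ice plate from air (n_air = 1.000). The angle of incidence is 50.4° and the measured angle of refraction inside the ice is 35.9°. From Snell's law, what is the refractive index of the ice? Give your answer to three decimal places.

1.314

n = sin θ_i / sin θ_r = sin 50.4° / sin 35.9° = 0.7705 / 0.5864 = 1.3140.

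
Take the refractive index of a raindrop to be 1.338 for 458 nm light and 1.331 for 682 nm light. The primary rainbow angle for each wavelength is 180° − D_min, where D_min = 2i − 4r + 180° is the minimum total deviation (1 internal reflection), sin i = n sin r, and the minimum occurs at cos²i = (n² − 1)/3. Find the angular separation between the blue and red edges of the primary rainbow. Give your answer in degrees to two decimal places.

1.01°

At 458 nm (n = 1.338): cos²i = 0.26341 → i = 59.120°, r = 39.899°, D_min = 138.643°, rainbow angle = 41.357°.
At 682 nm (n = 1.331): cos²i = 0.25719 → i = 59.527°, r = 40.356°, D_min = 137.630°, rainbow angle = 42.370°.
Angular width = |41.357° − 42.370°| = 1.013°.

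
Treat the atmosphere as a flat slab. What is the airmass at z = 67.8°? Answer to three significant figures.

2.65

X = sec z = 1/cos 67.8° = 1/0.3778 = 2.6466.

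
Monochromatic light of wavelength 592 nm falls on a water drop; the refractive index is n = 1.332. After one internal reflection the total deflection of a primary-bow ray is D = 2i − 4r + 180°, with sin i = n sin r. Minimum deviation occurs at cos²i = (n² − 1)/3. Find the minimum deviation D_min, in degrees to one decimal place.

137.8°

cos²i = (1.77422 − 1)/3 = 0.25807; i = arccos(0.50801) = 59.469°.
sin r = sin 59.469°/1.332 = 0.64666; r = 40.290°.
D_min = 2·59.469° − 4·40.290° + 180° = 137.776°.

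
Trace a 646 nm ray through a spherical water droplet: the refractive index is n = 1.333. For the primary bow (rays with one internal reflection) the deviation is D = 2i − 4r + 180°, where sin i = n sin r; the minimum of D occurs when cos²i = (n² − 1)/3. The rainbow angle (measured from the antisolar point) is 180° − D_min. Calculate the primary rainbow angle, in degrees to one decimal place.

cos²i = (1.77689 − 1)/3 = 0.25896; i = arccos(0.50888) = 59.410°.
sin r = sin 59.410°/1.333 = 0.64579; r = 40.225°.
D_min = 2·59.410° − 4·40.225° + 180° = 137.922°.
Rainbow angle = 180° − D_min = 42.078°.

42.1°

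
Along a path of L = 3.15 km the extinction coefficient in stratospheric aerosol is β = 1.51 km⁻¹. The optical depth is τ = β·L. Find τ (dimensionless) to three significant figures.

4.76

τ = β·L = 1.51 × 3.15 = 4.7565.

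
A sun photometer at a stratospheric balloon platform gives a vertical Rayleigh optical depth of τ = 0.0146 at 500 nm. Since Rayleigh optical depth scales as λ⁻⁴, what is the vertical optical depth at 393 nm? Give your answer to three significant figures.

τ(393 nm) = τ(500 nm) × (500/393)⁴ = 0.0146 × (1.2723)⁴ = 0.0146 × 2.6201 = 0.0383.

0.0383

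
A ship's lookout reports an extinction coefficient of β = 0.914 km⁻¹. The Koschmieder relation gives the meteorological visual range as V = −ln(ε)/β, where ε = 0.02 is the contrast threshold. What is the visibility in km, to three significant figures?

4.28 km

V = −ln(0.02) / 0.914 = 3.912 / 0.914 = 4.2801 km.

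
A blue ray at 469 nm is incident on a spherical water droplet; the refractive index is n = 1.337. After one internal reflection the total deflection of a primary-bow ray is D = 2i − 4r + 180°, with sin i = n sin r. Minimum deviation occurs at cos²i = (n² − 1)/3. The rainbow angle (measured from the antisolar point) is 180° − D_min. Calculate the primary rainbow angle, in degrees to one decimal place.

41.5°

cos²i = (1.78757 − 1)/3 = 0.26252; i = arccos(0.51237) = 59.178°.
sin r = sin 59.178°/1.337 = 0.64231; r = 39.964°.
D_min = 2·59.178° − 4·39.964° + 180° = 138.500°.
Rainbow angle = 180° − D_min = 41.500°.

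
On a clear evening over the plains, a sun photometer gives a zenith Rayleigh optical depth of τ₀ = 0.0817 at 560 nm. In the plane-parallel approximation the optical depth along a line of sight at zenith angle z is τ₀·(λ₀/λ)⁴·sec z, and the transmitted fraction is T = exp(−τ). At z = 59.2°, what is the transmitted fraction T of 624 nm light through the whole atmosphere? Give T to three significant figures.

sec 59.2° = 1.9530.
τ = 0.0817 × (560/624)⁴ × 1.9530 = 0.0817 × 0.6487 × 1.9530 = 0.1035.
T = exp(−0.1035) = 0.9017.

0.902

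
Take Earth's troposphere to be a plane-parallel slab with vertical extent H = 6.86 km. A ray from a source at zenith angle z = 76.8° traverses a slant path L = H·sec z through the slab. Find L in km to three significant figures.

30.0 km

sec z = 1/cos 76.8° = 4.3792.
L = 6.86 × 4.3792 = 30.041 km.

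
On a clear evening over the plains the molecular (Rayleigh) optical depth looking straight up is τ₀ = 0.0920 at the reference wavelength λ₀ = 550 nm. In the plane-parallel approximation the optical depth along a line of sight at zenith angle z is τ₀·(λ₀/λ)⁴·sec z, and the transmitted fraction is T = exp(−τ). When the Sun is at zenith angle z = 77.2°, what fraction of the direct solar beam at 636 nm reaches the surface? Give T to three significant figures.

sec 77.2° = 4.5137.
τ = 0.0920 × (550/636)⁴ × 4.5137 = 0.0920 × 0.5593 × 4.5137 = 0.2322.
T = exp(−0.2322) = 0.7928.

0.793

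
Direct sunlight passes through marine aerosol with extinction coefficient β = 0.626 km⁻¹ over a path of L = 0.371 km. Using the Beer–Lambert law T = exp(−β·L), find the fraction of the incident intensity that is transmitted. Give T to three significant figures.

τ = β·L = 0.626 × 0.371 = 0.2322.
T = exp(−0.2322) = 0.7928.

0.793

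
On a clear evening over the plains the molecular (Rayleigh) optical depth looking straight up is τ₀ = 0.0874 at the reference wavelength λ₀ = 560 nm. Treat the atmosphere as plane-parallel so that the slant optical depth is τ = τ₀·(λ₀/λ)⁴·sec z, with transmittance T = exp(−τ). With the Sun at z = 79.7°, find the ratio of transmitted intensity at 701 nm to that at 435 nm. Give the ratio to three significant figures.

3.14

Airmass: sec 79.7° = 5.5928.
τ(701 nm) = 0.0874 × (560/701)⁴ × 5.5928 = 0.0874 × 0.4073 × 5.5928 = 0.1991.
τ(435 nm) = 0.0874 × (560/435)⁴ × 5.5928 = 0.0874 × 2.7466 × 5.5928 = 1.3426.
T(701)/T(435) = exp(τ_B − τ_A) = exp(1.1435) = 3.1377.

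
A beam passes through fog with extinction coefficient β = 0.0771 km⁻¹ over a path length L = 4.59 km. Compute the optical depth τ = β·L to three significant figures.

0.354

τ = β·L = 0.0771 × 4.59 = 0.3539.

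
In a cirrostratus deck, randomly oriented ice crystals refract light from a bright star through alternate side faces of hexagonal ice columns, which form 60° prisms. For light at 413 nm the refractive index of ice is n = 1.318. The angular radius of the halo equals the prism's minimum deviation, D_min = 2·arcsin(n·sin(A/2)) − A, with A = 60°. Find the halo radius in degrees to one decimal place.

22.4°

n·sin(A/2) = 1.318 × sin 30° = 1.318 × 0.5000 = 0.6590.
D_min = 2·arcsin(0.6590) − 60° = 2 × 41.224° − 60° = 22.447°.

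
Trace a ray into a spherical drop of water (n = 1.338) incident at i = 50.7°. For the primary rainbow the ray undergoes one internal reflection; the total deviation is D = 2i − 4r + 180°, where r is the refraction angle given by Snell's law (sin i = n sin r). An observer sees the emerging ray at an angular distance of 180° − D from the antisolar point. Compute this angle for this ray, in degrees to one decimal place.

sin r = sin 50.7° / 1.338 = 0.7738/1.338 = 0.5784; r = 35.33°.
D = 2·50.7° − 4·35.33° + 180° = 101.40° − 141.34° + 180° = 140.06°.
Angle from antisolar point = 180° − D = 39.94°.

39.9°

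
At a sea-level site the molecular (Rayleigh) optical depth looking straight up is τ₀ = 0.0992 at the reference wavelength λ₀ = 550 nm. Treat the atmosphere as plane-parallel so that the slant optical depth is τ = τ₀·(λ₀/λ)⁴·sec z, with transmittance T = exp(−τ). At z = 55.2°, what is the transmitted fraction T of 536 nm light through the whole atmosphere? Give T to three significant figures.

0.825

sec 55.2° = 1.7522.
τ = 0.0992 × (550/536)⁴ × 1.7522 = 0.0992 × 1.1086 × 1.7522 = 0.1927.
T = exp(−0.1927) = 0.8247.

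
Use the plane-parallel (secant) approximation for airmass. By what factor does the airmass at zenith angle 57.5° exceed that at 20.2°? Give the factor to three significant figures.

X(57.5°)/X(20.2°) = sec 57.5° / sec 20.2° = cos 20.2° / cos 57.5° = 0.9385/0.5373 = 1.7467.

1.75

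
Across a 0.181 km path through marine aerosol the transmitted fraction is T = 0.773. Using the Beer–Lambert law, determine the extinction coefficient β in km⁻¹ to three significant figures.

1.42 km⁻¹

Beer–Lambert: T = exp(−βL) ⇒ β = −ln(T)/L = −ln(0.773)/0.181 = 0.2575/0.181 = 1.423 km⁻¹.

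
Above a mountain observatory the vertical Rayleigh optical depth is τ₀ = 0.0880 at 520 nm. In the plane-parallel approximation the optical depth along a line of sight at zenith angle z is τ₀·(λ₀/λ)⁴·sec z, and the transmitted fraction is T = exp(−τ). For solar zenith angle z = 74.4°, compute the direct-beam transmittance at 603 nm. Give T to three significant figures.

0.834

sec 74.4° = 3.7186.
τ = 0.0880 × (520/603)⁴ × 3.7186 = 0.0880 × 0.5530 × 3.7186 = 0.1810.
T = exp(−0.1810) = 0.8345.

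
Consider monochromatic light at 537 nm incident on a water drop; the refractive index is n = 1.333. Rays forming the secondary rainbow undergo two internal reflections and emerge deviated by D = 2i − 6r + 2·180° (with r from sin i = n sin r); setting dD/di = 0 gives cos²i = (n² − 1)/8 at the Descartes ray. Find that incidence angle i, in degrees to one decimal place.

71.8°

cos²i = (1.333² − 1)/8 = (1.77689 − 1)/8 = 0.09711.
cos i = 0.31163, so i = 71.843°.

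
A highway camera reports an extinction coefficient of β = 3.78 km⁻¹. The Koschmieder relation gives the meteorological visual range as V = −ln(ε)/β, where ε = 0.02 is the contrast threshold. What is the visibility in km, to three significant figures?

V = −ln(0.02) / 3.78 = 3.912 / 3.78 = 1.0349 km.

1.03 km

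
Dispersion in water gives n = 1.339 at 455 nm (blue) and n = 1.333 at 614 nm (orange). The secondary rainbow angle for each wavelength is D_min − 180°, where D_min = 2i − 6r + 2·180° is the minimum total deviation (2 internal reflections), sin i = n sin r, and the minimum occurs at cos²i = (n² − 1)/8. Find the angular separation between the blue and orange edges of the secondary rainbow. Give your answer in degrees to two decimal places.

1.56°

At 455 nm (n = 1.339): cos²i = 0.09912 → i = 71.650°, r = 45.141°, D_min = 232.451°, rainbow angle = 52.451°.
At 614 nm (n = 1.333): cos²i = 0.09711 → i = 71.843°, r = 45.466°, D_min = 230.891°, rainbow angle = 50.891°.
Angular width = |52.451° − 50.891°| = 1.560°.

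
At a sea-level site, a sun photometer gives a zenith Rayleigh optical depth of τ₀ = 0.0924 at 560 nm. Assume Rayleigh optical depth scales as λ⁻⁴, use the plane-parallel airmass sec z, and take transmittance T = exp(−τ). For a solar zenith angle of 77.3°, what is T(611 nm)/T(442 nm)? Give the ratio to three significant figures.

Airmass: sec 77.3° = 4.5486.
τ(611 nm) = 0.0924 × (560/611)⁴ × 4.5486 = 0.0924 × 0.7056 × 4.5486 = 0.2966.
τ(442 nm) = 0.0924 × (560/442)⁴ × 4.5486 = 0.0924 × 2.5767 × 4.5486 = 1.0830.
T(611)/T(442) = exp(τ_B − τ_A) = exp(0.7864) = 2.1955.

2.20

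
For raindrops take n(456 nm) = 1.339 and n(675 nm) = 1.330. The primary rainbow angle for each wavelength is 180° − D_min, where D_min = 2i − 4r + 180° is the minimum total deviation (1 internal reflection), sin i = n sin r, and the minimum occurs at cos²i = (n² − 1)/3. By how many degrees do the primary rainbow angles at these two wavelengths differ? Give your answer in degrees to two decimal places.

1.30°

At 456 nm (n = 1.339): cos²i = 0.26431 → i = 59.062°, r = 39.834°, D_min = 138.786°, rainbow angle = 41.214°.
At 675 nm (n = 1.330): cos²i = 0.25630 → i = 59.585°, r = 40.422°, D_min = 137.484°, rainbow angle = 42.516°.
Angular width = |41.214° − 42.516°| = 1.303°.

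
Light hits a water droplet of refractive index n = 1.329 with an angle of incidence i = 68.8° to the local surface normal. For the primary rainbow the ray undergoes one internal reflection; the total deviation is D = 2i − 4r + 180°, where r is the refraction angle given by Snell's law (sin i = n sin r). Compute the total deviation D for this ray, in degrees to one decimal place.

139.4°

sin r = sin 68.8° / 1.329 = 0.9323/1.329 = 0.7015; r = 44.55°.
D = 2·68.8° − 4·44.55° + 180° = 137.60° − 178.20° + 180° = 139.40°.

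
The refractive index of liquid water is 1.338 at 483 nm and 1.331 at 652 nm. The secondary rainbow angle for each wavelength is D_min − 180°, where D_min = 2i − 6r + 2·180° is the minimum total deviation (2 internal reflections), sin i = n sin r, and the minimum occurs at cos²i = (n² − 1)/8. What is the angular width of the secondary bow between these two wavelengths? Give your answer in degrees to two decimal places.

1.83°

At 483 nm (n = 1.338): cos²i = 0.09878 → i = 71.682°, r = 45.195°, D_min = 232.193°, rainbow angle = 52.193°.
At 652 nm (n = 1.331): cos²i = 0.09645 → i = 71.907°, r = 45.575°, D_min = 230.365°, rainbow angle = 50.365°.
Angular width = |52.193° − 50.365°| = 1.828°.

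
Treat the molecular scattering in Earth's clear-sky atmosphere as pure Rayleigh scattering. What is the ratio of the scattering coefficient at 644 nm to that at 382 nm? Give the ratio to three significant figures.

Rayleigh scattering ∝ λ⁻⁴, so the ratio of coefficients is the inverse fourth power of the wavelength ratio.
σ(644)/σ(382) = (382/644)⁴ = (0.5932)⁴ = 0.1238.

0.124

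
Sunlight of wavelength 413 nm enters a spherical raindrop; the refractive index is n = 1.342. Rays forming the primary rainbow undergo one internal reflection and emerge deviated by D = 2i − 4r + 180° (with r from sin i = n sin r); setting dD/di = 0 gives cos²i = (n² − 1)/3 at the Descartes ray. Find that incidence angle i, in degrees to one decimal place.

cos²i = (1.342² − 1)/3 = (1.80096 − 1)/3 = 0.26699.
cos i = 0.51671, so i = 58.888°.

58.9°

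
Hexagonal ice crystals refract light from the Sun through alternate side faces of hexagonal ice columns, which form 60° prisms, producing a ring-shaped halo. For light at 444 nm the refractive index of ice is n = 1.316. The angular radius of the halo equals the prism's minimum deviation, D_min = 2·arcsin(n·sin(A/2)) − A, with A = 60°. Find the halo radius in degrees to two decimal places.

22.30°

n·sin(A/2) = 1.316 × sin 30° = 1.316 × 0.5000 = 0.6580.
D_min = 2·arcsin(0.6580) − 60° = 2 × 41.148° − 60° = 22.295°.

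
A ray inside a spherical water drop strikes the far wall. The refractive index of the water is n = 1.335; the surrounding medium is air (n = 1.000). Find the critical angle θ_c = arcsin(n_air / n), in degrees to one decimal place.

sin θ_c = n_air / n = 1.000 / 1.335 = 0.7491.
θ_c = arcsin(0.7491) = 48.51°.

48.5°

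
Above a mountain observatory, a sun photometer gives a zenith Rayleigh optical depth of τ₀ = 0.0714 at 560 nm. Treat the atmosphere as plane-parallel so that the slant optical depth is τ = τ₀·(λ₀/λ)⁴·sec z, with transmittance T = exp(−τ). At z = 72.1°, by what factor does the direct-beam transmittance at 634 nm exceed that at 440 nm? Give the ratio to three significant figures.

Airmass: sec 72.1° = 3.2535.
τ(634 nm) = 0.0714 × (560/634)⁴ × 3.2535 = 0.0714 × 0.6087 × 3.2535 = 0.1414.
τ(440 nm) = 0.0714 × (560/440)⁴ × 3.2535 = 0.0714 × 2.6239 × 3.2535 = 0.6095.
T(634)/T(440) = exp(τ_B − τ_A) = exp(0.4681) = 1.5970.

1.60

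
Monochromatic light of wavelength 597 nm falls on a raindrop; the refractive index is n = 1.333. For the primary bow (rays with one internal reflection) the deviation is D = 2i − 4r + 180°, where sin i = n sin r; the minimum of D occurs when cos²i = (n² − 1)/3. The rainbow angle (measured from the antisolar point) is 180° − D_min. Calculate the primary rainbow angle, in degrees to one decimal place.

cos²i = (1.77689 − 1)/3 = 0.25896; i = arccos(0.50888) = 59.410°.
sin r = sin 59.410°/1.333 = 0.64579; r = 40.225°.
D_min = 2·59.410° − 4·40.225° + 180° = 137.922°.
Rainbow angle = 180° − D_min = 42.078°.

42.1°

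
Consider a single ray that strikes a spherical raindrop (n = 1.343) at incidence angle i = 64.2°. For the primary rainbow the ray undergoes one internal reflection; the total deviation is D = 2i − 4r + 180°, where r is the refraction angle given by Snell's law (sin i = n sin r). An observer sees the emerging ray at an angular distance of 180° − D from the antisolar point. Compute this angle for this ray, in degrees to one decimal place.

40.0°

sin r = sin 64.2° / 1.343 = 0.9003/1.343 = 0.6704; r = 42.10°.
D = 2·64.2° − 4·42.10° + 180° = 128.40° − 168.39° + 180° = 140.01°.
Angle from antisolar point = 180° − D = 39.99°.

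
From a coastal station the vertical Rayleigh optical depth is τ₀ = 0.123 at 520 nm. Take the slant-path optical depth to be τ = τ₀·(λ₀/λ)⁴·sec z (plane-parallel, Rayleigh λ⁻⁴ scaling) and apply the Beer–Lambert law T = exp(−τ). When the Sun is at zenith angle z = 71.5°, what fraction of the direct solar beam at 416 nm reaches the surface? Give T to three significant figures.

0.388

sec 71.5° = 3.1515.
τ = 0.123 × (520/416)⁴ × 3.1515 = 0.123 × 2.4414 × 3.1515 = 0.9464.
T = exp(−0.9464) = 0.3881.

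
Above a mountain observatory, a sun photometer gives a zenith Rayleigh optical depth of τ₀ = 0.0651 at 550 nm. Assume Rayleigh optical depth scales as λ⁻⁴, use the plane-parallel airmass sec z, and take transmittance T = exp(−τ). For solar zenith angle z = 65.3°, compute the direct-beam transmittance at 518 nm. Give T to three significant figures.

0.820

sec 65.3° = 2.3931.
τ = 0.0651 × (550/518)⁴ × 2.3931 = 0.0651 × 1.2710 × 2.3931 = 0.1980.
T = exp(−0.1980) = 0.8204.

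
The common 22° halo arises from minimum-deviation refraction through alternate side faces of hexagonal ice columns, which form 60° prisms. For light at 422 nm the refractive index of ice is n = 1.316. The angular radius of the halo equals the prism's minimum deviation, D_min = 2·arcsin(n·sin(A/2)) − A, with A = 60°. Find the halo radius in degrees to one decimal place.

n·sin(A/2) = 1.316 × sin 30° = 1.316 × 0.5000 = 0.6580.
D_min = 2·arcsin(0.6580) − 60° = 2 × 41.148° − 60° = 22.295°.

22.3°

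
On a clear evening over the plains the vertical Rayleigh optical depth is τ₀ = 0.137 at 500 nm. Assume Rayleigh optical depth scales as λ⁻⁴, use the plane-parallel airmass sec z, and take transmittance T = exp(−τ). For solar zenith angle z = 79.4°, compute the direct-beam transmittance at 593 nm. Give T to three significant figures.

0.686

sec 79.4° = 5.4362.
τ = 0.137 × (500/593)⁴ × 5.4362 = 0.137 × 0.5054 × 5.4362 = 0.3764.
T = exp(−0.3764) = 0.6863.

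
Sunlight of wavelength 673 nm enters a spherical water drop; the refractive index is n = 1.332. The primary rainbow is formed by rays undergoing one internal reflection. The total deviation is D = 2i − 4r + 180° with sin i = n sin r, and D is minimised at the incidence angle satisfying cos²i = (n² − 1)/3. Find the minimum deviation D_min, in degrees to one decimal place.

137.8°

cos²i = (1.77422 − 1)/3 = 0.25807; i = arccos(0.50801) = 59.469°.
sin r = sin 59.469°/1.332 = 0.64666; r = 40.290°.
D_min = 2·59.469° − 4·40.290° + 180° = 137.776°.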